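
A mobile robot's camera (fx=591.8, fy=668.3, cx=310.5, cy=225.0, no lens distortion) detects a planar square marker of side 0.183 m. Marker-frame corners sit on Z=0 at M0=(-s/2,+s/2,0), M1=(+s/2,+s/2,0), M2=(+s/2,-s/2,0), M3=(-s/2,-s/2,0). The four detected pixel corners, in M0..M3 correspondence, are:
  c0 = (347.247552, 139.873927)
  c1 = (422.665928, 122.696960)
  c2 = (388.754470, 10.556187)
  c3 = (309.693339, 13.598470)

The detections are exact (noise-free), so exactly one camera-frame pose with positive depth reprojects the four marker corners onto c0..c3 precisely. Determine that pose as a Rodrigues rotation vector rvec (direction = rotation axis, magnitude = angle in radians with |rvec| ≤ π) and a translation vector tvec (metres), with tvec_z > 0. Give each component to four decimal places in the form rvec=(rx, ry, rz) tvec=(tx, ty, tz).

Intrinsics K: fx=591.8, fy=668.3, cx=310.5, cy=225.0
Marker side s = 0.183 m; corners in marker frame (Z=0):
  M0 = (-0.0915, +0.0915, 0)
  M1 = (+0.0915, +0.0915, 0)
  M2 = (+0.0915, -0.0915, 0)
  M3 = (-0.0915, -0.0915, 0)
Detected image corners:
  c0 = (347.247552, 139.873927) px
  c1 = (422.665928, 122.696960) px
  c2 = (388.754470, 10.556187) px
  c3 = (309.693339, 13.598470) px
Planar DLT: solve 8×8 A·h = b for H (H[2,2]=1):
  H  [+658.70225 +179.82683 +369.30169]
  H  [-8.90217 +646.23373 +71.16271]
  H  [+0.64450 -0.04045 +1.00000]
B = K⁻¹H; ‖b₁‖=1.033872, ‖b₂‖=1.033872; λ = 2/(‖b₁‖+‖b₂‖) = 0.967238, sign → tz>0 ⇒ λ=+0.967238
r₁ = λ·B[:,0] = (+0.74951,-0.22276,+0.62339); r₂ = λ·B[:,1] = (+0.31443,+0.94847,-0.03912)
r₃ = r₁×r₂ = (-0.58255,+0.22534,+0.78093); SVD([r₁ r₂ r₃]) → R = UVᵀ:
  R  [+0.74951 +0.31443 -0.58255]
  R  [-0.22276 +0.94847 +0.22534]
  R  [+0.62339 -0.03912 +0.78093]
t = (+0.09611, -0.22265, +0.96724) m
tr R = 2.478918; θ = arccos((tr R − 1)/2) = 0.738530 rad = 42.315°
axis k = ((R−Rᵀ)₃₂, (R−Rᵀ)₁₃, (R−Rᵀ)₂₁) / (2 sinθ) = (-0.196418, -0.895672, -0.398987)
rvec = θ·k = (-0.145061, -0.661481, -0.294664)

rvec=(-0.1451, -0.6615, -0.2947) tvec=(0.0961, -0.2227, 0.9672)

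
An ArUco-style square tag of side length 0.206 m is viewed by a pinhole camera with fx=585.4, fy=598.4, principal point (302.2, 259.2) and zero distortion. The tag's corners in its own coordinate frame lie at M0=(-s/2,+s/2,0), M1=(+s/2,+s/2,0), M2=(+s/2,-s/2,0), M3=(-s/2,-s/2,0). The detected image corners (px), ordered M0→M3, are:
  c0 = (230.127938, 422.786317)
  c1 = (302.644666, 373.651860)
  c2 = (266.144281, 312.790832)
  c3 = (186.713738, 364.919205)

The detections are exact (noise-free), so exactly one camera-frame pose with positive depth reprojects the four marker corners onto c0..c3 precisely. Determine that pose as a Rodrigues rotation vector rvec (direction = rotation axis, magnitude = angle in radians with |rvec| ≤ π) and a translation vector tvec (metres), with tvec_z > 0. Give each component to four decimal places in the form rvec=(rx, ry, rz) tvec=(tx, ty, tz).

rvec=(0.5151, -0.2761, -0.5147) tvec=(-0.1261, 0.2490, 1.3511)

Intrinsics K: fx=585.4, fy=598.4, cx=302.2, cy=259.2
Marker side s = 0.206 m; corners in marker frame (Z=0):
  M0 = (-0.1030, +0.1030, 0)
  M1 = (+0.1030, +0.1030, 0)
  M2 = (+0.1030, -0.1030, 0)
  M3 = (-0.1030, -0.1030, 0)
Detected image corners:
  c0 = (230.127938, 422.786317) px
  c1 = (302.644666, 373.651860) px
  c2 = (266.144281, 312.790832) px
  c3 = (186.713738, 364.919205) px
Planar DLT: solve 8×8 A·h = b for H (H[2,2]=1):
  H  [+390.56951 +290.85807 +247.57454]
  H  [-211.91734 +433.39224 +369.50363]
  H  [+0.09109 +0.39385 +1.00000]
B = K⁻¹H; ‖b₁‖=0.740145, ‖b₂‖=0.740145; λ = 2/(‖b₁‖+‖b₂‖) = 1.351087, sign → tz>0 ⇒ λ=+1.351087
r₁ = λ·B[:,0] = (+0.83789,-0.53178,+0.12308); r₂ = λ·B[:,1] = (+0.39659,+0.74803,+0.53213)
r₃ = r₁×r₂ = (-0.37504,-0.39705,+0.83767); SVD([r₁ r₂ r₃]) → R = UVᵀ:
  R  [+0.83789 +0.39659 -0.37504]
  R  [-0.53178 +0.74803 -0.39705]
  R  [+0.12308 +0.53213 +0.83767]
t = (-0.12607, +0.24905, +1.35109) m
tr R = 2.423593; θ = arccos((tr R − 1)/2) = 0.778744 rad = 44.619°
axis k = ((R−Rᵀ)₃₂, (R−Rᵀ)₁₃, (R−Rᵀ)₂₁) / (2 sinθ) = (+0.661446, -0.354590, -0.660874)
rvec = θ·k = (+0.515097, -0.276135, -0.514652)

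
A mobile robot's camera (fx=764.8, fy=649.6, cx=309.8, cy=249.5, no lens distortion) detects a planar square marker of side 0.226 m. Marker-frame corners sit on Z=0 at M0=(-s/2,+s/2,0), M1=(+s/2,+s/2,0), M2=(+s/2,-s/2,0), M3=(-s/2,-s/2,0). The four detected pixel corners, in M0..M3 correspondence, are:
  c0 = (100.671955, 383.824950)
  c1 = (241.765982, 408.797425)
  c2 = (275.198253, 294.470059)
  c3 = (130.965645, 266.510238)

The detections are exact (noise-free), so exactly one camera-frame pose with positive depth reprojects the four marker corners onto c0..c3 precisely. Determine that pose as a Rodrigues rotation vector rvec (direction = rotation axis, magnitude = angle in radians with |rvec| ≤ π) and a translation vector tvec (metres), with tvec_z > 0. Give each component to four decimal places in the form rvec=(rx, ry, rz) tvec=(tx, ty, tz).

Intrinsics K: fx=764.8, fy=649.6, cx=309.8, cy=249.5
Marker side s = 0.226 m; corners in marker frame (Z=0):
  M0 = (-0.1130, +0.1130, 0)
  M1 = (+0.1130, +0.1130, 0)
  M2 = (+0.1130, -0.1130, 0)
  M3 = (-0.1130, -0.1130, 0)
Detected image corners:
  c0 = (100.671955, 383.824950) px
  c1 = (241.765982, 408.797425) px
  c2 = (275.198253, 294.470059) px
  c3 = (130.965645, 266.510238) px
Planar DLT: solve 8×8 A·h = b for H (H[2,2]=1):
  H  [+647.52289 -119.18299 +187.64472]
  H  [+146.60307 +551.96601 +339.29618]
  H  [+0.08742 +0.11687 +1.00000]
B = K⁻¹H; ‖b₁‖=0.838251, ‖b₂‖=0.838251; λ = 2/(‖b₁‖+‖b₂‖) = 1.192960, sign → tz>0 ⇒ λ=+1.192960
r₁ = λ·B[:,0] = (+0.96778,+0.22917,+0.10429); r₂ = λ·B[:,1] = (-0.24238,+0.96011,+0.13942)
r₃ = r₁×r₂ = (-0.06818,-0.16021,+0.98473); SVD([r₁ r₂ r₃]) → R = UVᵀ:
  R  [+0.96778 -0.24238 -0.06818]
  R  [+0.22917 +0.96011 -0.16021]
  R  [+0.10429 +0.13942 +0.98473]
t = (-0.19054, +0.16491, +1.19296) m
tr R = 2.912619; θ = arccos((tr R − 1)/2) = 0.296689 rad = 16.999°
axis k = ((R−Rᵀ)₃₂, (R−Rᵀ)₁₃, (R−Rᵀ)₂₁) / (2 sinθ) = (+0.512439, -0.294965, +0.806475)
rvec = θ·k = (+0.152035, -0.087513, +0.239272)

rvec=(0.1520, -0.0875, 0.2393) tvec=(-0.1905, 0.1649, 1.1930)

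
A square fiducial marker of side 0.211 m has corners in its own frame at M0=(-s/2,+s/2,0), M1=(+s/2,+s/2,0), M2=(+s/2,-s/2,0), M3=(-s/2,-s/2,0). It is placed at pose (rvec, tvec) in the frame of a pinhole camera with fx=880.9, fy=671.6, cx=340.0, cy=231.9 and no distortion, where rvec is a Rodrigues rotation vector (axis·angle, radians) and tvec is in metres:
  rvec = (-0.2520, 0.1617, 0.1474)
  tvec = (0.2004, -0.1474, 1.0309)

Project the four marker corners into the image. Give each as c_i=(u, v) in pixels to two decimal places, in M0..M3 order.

Intrinsics K: fx=880.9, fy=671.6, cx=340.0, cy=231.9
Marker side s = 0.211 m; corners in marker frame (Z=0):
  M0 = (-0.1055, +0.1055, 0)
  M1 = (+0.1055, +0.1055, 0)
  M2 = (+0.1055, -0.1055, 0)
  M3 = (-0.1055, -0.1055, 0)
rvec = (-0.2520, 0.1617, 0.1474), |rvec| = θ = 0.33373 rad = 19.121°
Rodrigues: sinθ=0.32757, 1−cosθ=0.05517; R = I + sinθ·[k]× + (1−cosθ)·[k]×²:
    [+0.97628 -0.16486 +0.14031]
    [+0.12449 +0.95778 +0.25916]
    [-0.17712 -0.23554 +0.95559]
t = (0.2004, -0.1474, 1.0309) m
M0: Pc = R·M0+t = (+0.08001, -0.05949, +1.02474); u = 880.9·(+0.08001)/1.02474 + 340.0 = 408.7784, v = 671.6·(-0.05949)/1.02474 + 231.9 = 192.9120
M1: Pc = R·M1+t = (+0.28600, -0.03322, +0.98736); u = 880.9·(+0.28600)/0.98736 + 340.0 = 595.1657, v = 671.6·(-0.03322)/0.98736 + 231.9 = 209.3037
M2: Pc = R·M2+t = (+0.32079, -0.23531, +1.03706); u = 880.9·(+0.32079)/1.03706 + 340.0 = 612.4856, v = 671.6·(-0.23531)/1.03706 + 231.9 = 79.5128
M3: Pc = R·M3+t = (+0.11480, -0.26158, +1.07444); u = 880.9·(+0.11480)/1.07444 + 340.0 = 434.1175, v = 671.6·(-0.26158)/1.07444 + 231.9 = 68.3937

c0=(408.78, 192.91) c1=(595.17, 209.30) c2=(612.49, 79.51) c3=(434.12, 68.39)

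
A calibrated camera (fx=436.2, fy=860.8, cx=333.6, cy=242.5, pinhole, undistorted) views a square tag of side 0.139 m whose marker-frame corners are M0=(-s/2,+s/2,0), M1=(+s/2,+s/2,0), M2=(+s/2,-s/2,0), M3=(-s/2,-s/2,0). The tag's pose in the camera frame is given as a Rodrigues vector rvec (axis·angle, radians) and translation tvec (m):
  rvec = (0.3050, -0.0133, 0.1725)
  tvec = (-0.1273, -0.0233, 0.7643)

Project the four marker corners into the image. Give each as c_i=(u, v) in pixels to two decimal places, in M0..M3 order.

c0=(217.81, 275.92) c1=(294.44, 301.05) c2=(306.16, 153.72) c3=(225.34, 126.11)

Intrinsics K: fx=436.2, fy=860.8, cx=333.6, cy=242.5
Marker side s = 0.139 m; corners in marker frame (Z=0):
  M0 = (-0.0695, +0.0695, 0)
  M1 = (+0.0695, +0.0695, 0)
  M2 = (+0.0695, -0.0695, 0)
  M3 = (-0.0695, -0.0695, 0)
rvec = (0.3050, -0.0133, 0.1725), |rvec| = θ = 0.35065 rad = 20.091°
Rodrigues: sinθ=0.34351, 1−cosθ=0.06085; R = I + sinθ·[k]× + (1−cosθ)·[k]×²:
    [+0.98519 -0.17099 +0.01301]
    [+0.16698 +0.93924 -0.29992]
    [+0.03907 +0.29765 +0.95387]
t = (-0.1273, -0.0233, 0.7643) m
M0: Pc = R·M0+t = (-0.20765, +0.03037, +0.78227); u = 436.2·(-0.20765)/0.78227 + 333.6 = 217.8104, v = 860.8·(+0.03037)/0.78227 + 242.5 = 275.9207
M1: Pc = R·M1+t = (-0.07071, +0.05358, +0.78770); u = 436.2·(-0.07071)/0.78770 + 333.6 = 294.4414, v = 860.8·(+0.05358)/0.78770 + 242.5 = 301.0543
M2: Pc = R·M2+t = (-0.04695, -0.07697, +0.74633); u = 436.2·(-0.04695)/0.74633 + 333.6 = 306.1622, v = 860.8·(-0.07697)/0.74633 + 242.5 = 153.7222
M3: Pc = R·M3+t = (-0.18389, -0.10018, +0.74090); u = 436.2·(-0.18389)/0.74090 + 333.6 = 225.3378, v = 860.8·(-0.10018)/0.74090 + 242.5 = 126.1053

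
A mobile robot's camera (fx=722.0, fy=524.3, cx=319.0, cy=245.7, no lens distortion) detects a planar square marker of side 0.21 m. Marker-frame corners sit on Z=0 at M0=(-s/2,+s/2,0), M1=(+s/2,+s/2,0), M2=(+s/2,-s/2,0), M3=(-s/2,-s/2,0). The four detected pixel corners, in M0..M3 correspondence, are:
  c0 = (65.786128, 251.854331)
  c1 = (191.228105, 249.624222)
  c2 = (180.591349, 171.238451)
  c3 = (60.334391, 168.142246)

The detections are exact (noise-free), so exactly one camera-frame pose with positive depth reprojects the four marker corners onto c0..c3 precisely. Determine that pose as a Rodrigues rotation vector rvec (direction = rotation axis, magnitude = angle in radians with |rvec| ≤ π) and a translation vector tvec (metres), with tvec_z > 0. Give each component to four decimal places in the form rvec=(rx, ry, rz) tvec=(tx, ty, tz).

rvec=(-0.3107, -0.4018, -0.0860) tvec=(-0.3374, -0.0879, 1.2650)

Intrinsics K: fx=722.0, fy=524.3, cx=319.0, cy=245.7
Marker side s = 0.21 m; corners in marker frame (Z=0):
  M0 = (-0.1050, +0.1050, 0)
  M1 = (+0.1050, +0.1050, 0)
  M2 = (+0.1050, -0.1050, 0)
  M3 = (-0.1050, -0.1050, 0)
Detected image corners:
  c0 = (65.786128, 251.854331) px
  c1 = (191.228105, 249.624222) px
  c2 = (180.591349, 171.238451) px
  c3 = (60.334391, 168.142246) px
Planar DLT: solve 8×8 A·h = b for H (H[2,2]=1):
  H  [+623.81389 +11.13332 +126.41739]
  H  [+68.39048 +338.95565 +209.27924]
  H  [+0.31412 -0.22155 +1.00000]
B = K⁻¹H; ‖b₁‖=0.790505, ‖b₂‖=0.790505; λ = 2/(‖b₁‖+‖b₂‖) = 1.265014, sign → tz>0 ⇒ λ=+1.265014
r₁ = λ·B[:,0] = (+0.91741,-0.02121,+0.39737); r₂ = λ·B[:,1] = (+0.14334,+0.94916,-0.28027)
r₃ = r₁×r₂ = (-0.37122,+0.31408,+0.87381); SVD([r₁ r₂ r₃]) → R = UVᵀ:
  R  [+0.91741 +0.14334 -0.37122]
  R  [-0.02121 +0.94916 +0.31408]
  R  [+0.39737 -0.28027 +0.87381]
t = (-0.33742, -0.08787, +1.26501) m
tr R = 2.740386; θ = arccos((tr R − 1)/2) = 0.515202 rad = 29.519°
axis k = ((R−Rᵀ)₃₂, (R−Rᵀ)₁₃, (R−Rᵀ)₂₁) / (2 sinθ) = (-0.603135, -0.779966, -0.166977)
rvec = θ·k = (-0.310736, -0.401840, -0.086027)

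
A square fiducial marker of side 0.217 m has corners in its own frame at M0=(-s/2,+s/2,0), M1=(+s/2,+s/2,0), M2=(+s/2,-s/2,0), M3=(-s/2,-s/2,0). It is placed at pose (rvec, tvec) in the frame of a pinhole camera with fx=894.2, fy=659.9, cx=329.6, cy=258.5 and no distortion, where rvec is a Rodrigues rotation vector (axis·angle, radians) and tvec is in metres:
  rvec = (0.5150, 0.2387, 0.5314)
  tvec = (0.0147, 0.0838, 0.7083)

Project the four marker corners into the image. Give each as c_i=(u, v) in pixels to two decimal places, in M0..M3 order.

Intrinsics K: fx=894.2, fy=659.9, cx=329.6, cy=258.5
Marker side s = 0.217 m; corners in marker frame (Z=0):
  M0 = (-0.1085, +0.1085, 0)
  M1 = (+0.1085, +0.1085, 0)
  M2 = (+0.1085, -0.1085, 0)
  M3 = (-0.1085, -0.1085, 0)
rvec = (0.5150, 0.2387, 0.5314), |rvec| = θ = 0.77755 rad = 44.551°
Rodrigues: sinθ=0.70154, 1−cosθ=0.28737; R = I + sinθ·[k]× + (1−cosθ)·[k]×²:
    [+0.83870 -0.42102 +0.34544]
    [+0.53788 +0.73971 -0.40436]
    [-0.08529 +0.52494 +0.84685]
t = (0.0147, 0.0838, 0.7083) m
M0: Pc = R·M0+t = (-0.12198, +0.10570, +0.77451); u = 894.2·(-0.12198)/0.77451 + 329.6 = 188.7706, v = 659.9·(+0.10570)/0.77451 + 258.5 = 348.5580
M1: Pc = R·M1+t = (+0.06002, +0.22242, +0.75600); u = 894.2·(+0.06002)/0.75600 + 329.6 = 400.5893, v = 659.9·(+0.22242)/0.75600 + 258.5 = 452.6451
M2: Pc = R·M2+t = (+0.15138, +0.06190, +0.64209); u = 894.2·(+0.15138)/0.64209 + 329.6 = 540.4165, v = 659.9·(+0.06190)/0.64209 + 258.5 = 322.1179
M3: Pc = R·M3+t = (-0.03062, -0.05482, +0.66060); u = 894.2·(-0.03062)/0.66060 + 329.6 = 288.1547, v = 659.9·(-0.05482)/0.66060 + 258.5 = 203.7389

c0=(188.77, 348.56) c1=(400.59, 452.65) c2=(540.42, 322.12) c3=(288.15, 203.74)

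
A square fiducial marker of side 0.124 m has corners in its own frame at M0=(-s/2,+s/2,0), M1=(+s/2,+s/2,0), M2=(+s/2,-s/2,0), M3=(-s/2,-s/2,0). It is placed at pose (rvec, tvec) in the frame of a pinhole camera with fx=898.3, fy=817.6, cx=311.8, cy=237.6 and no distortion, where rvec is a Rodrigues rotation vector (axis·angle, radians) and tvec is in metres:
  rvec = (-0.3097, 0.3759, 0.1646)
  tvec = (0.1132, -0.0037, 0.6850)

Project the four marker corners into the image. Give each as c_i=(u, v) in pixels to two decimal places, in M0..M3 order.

Intrinsics K: fx=898.3, fy=817.6, cx=311.8, cy=237.6
Marker side s = 0.124 m; corners in marker frame (Z=0):
  M0 = (-0.0620, +0.0620, 0)
  M1 = (+0.0620, +0.0620, 0)
  M2 = (+0.0620, -0.0620, 0)
  M3 = (-0.0620, -0.0620, 0)
rvec = (-0.3097, 0.3759, 0.1646), |rvec| = θ = 0.51411 rad = 29.456°
Rodrigues: sinθ=0.49176, 1−cosθ=0.12927; R = I + sinθ·[k]× + (1−cosθ)·[k]×²:
    [+0.91764 -0.21438 +0.33463]
    [+0.10051 +0.93984 +0.32650]
    [-0.38449 -0.26598 +0.88398]
t = (0.1132, -0.0037, 0.6850) m
M0: Pc = R·M0+t = (+0.04301, +0.04834, +0.69235); u = 898.3·(+0.04301)/0.69235 + 311.8 = 367.6101, v = 817.6·(+0.04834)/0.69235 + 237.6 = 294.6835
M1: Pc = R·M1+t = (+0.15680, +0.06080, +0.64467); u = 898.3·(+0.15680)/0.64467 + 311.8 = 530.2917, v = 817.6·(+0.06080)/0.64467 + 237.6 = 314.7111
M2: Pc = R·M2+t = (+0.18339, -0.05574, +0.67765); u = 898.3·(+0.18339)/0.67765 + 311.8 = 554.8969, v = 817.6·(-0.05574)/0.67765 + 237.6 = 170.3503
M3: Pc = R·M3+t = (+0.06960, -0.06820, +0.72533); u = 898.3·(+0.06960)/0.72533 + 311.8 = 397.9951, v = 817.6·(-0.06820)/0.72533 + 237.6 = 160.7224

c0=(367.61, 294.68) c1=(530.29, 314.71) c2=(554.90, 170.35) c3=(398.00, 160.72)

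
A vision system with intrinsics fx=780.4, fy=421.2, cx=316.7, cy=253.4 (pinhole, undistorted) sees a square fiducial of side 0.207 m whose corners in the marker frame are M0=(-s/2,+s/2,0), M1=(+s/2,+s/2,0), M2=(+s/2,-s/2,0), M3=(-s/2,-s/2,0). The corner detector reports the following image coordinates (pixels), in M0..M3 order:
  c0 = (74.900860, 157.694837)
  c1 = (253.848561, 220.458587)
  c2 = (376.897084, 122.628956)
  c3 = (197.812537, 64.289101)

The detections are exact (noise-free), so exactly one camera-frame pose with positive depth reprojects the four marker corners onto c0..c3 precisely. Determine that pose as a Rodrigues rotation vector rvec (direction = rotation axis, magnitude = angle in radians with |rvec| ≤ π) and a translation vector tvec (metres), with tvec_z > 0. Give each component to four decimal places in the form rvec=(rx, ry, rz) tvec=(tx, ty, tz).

rvec=(-0.1091, 0.0907, 0.5824) tvec=(-0.0867, -0.1983, 0.7381)

Intrinsics K: fx=780.4, fy=421.2, cx=316.7, cy=253.4
Marker side s = 0.207 m; corners in marker frame (Z=0):
  M0 = (-0.1035, +0.1035, 0)
  M1 = (+0.1035, +0.1035, 0)
  M2 = (+0.1035, -0.1035, 0)
  M3 = (-0.1035, -0.1035, 0)
Detected image corners:
  c0 = (74.900860, 157.694837) px
  c1 = (253.848561, 220.458587) px
  c2 = (376.897084, 122.628956) px
  c3 = (197.812537, 64.289101) px
Planar DLT: solve 8×8 A·h = b for H (H[2,2]=1):
  H  [+829.26897 -617.68714 +225.07135]
  H  [+270.17243 +446.99532 +140.25799]
  H  [-0.15738 -0.10442 +1.00000]
B = K⁻¹H; ‖b₁‖=1.354848, ‖b₂‖=1.354848; λ = 2/(‖b₁‖+‖b₂‖) = 0.738090, sign → tz>0 ⇒ λ=+0.738090
r₁ = λ·B[:,0] = (+0.83145,+0.54332,-0.11616); r₂ = λ·B[:,1] = (-0.55292,+0.82966,-0.07707)
r₃ = r₁×r₂ = (+0.05450,+0.12831,+0.99024); SVD([r₁ r₂ r₃]) → R = UVᵀ:
  R  [+0.83145 -0.55292 +0.05450]
  R  [+0.54332 +0.82966 +0.12831]
  R  [-0.11616 -0.07707 +0.99024]
t = (-0.08666, -0.19826, +0.73809) m
tr R = 2.651347; θ = arccos((tr R − 1)/2) = 0.599402 rad = 34.343°
axis k = ((R−Rᵀ)₃₂, (R−Rᵀ)₁₃, (R−Rᵀ)₂₁) / (2 sinθ) = (-0.182032, +0.151254, +0.971590)
rvec = θ·k = (-0.109110, +0.090662, +0.582372)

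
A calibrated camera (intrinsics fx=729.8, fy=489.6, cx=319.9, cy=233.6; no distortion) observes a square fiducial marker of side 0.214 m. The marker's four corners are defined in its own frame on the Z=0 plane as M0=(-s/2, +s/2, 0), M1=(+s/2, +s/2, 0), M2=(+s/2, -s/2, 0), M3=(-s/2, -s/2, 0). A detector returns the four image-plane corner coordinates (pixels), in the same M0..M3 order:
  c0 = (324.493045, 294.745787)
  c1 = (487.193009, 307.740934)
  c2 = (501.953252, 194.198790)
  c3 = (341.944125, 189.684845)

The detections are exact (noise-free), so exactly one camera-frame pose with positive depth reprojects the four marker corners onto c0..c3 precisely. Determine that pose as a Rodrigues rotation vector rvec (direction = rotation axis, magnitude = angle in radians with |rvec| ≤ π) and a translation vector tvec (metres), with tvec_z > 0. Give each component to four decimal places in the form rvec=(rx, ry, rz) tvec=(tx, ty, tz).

Intrinsics K: fx=729.8, fy=489.6, cx=319.9, cy=233.6
Marker side s = 0.214 m; corners in marker frame (Z=0):
  M0 = (-0.1070, +0.1070, 0)
  M1 = (+0.1070, +0.1070, 0)
  M2 = (+0.1070, -0.1070, 0)
  M3 = (-0.1070, -0.1070, 0)
Detected image corners:
  c0 = (324.493045, 294.745787) px
  c1 = (487.193009, 307.740934) px
  c2 = (501.953252, 194.198790) px
  c3 = (341.944125, 189.684845) px
Planar DLT: solve 8×8 A·h = b for H (H[2,2]=1):
  H  [+607.59522 -122.35708 +410.94163]
  H  [-46.50718 +482.08735 +245.76497]
  H  [-0.35352 -0.11321 +1.00000]
B = K⁻¹H; ‖b₁‖=1.051471, ‖b₂‖=1.051471; λ = 2/(‖b₁‖+‖b₂‖) = 0.951049, sign → tz>0 ⇒ λ=+0.951049
r₁ = λ·B[:,0] = (+0.93917,+0.07008,-0.33622); r₂ = λ·B[:,1] = (-0.11225,+0.98783,-0.10767)
r₃ = r₁×r₂ = (+0.32458,+0.13887,+0.93561); SVD([r₁ r₂ r₃]) → R = UVᵀ:
  R  [+0.93917 -0.11225 +0.32458]
  R  [+0.07008 +0.98783 +0.13887]
  R  [-0.33622 -0.10767 +0.93561]
t = (+0.11864, +0.02363, +0.95105) m
tr R = 2.862611; θ = arccos((tr R − 1)/2) = 0.372815 rad = 21.361°
axis k = ((R−Rᵀ)₃₂, (R−Rᵀ)₁₃, (R−Rᵀ)₂₁) / (2 sinθ) = (-0.338429, +0.907094, +0.250291)
rvec = θ·k = (-0.126172, +0.338179, +0.093312)

rvec=(-0.1262, 0.3382, 0.0933) tvec=(0.1186, 0.0236, 0.9510)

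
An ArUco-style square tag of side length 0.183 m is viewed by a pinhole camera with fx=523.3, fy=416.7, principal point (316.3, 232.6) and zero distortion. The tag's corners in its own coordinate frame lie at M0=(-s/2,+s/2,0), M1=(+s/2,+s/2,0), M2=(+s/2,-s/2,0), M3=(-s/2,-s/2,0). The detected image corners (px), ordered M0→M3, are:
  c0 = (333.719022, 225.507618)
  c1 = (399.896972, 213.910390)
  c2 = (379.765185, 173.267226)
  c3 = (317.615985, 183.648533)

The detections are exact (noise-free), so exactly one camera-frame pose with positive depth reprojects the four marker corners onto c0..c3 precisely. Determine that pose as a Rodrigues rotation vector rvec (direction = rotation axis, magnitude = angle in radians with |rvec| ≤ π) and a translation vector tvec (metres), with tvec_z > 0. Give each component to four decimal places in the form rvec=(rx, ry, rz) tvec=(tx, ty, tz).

rvec=(-0.5582, -0.0310, -0.2376) tvec=(0.1139, -0.1184, 1.4414)

Intrinsics K: fx=523.3, fy=416.7, cx=316.3, cy=232.6
Marker side s = 0.183 m; corners in marker frame (Z=0):
  M0 = (-0.0915, +0.0915, 0)
  M1 = (+0.0915, +0.0915, 0)
  M2 = (+0.0915, -0.0915, 0)
  M3 = (-0.0915, -0.0915, 0)
Detected image corners:
  c0 = (333.719022, 225.507618) px
  c1 = (399.896972, 213.910390) px
  c2 = (379.765185, 173.267226) px
  c3 = (317.615985, 183.648533) px
Planar DLT: solve 8×8 A·h = b for H (H[2,2]=1):
  H  [+373.43659 -30.22425 +357.63994]
  H  [-47.04140 +153.44688 +198.36881]
  H  [+0.06479 -0.36140 +1.00000]
B = K⁻¹H; ‖b₁‖=0.693762, ‖b₂‖=0.693762; λ = 2/(‖b₁‖+‖b₂‖) = 1.441416, sign → tz>0 ⇒ λ=+1.441416
r₁ = λ·B[:,0] = (+0.97217,-0.21485,+0.09339); r₂ = λ·B[:,1] = (+0.23162,+0.82157,-0.52093)
r₃ = r₁×r₂ = (+0.03519,+0.52807,+0.84847); SVD([r₁ r₂ r₃]) → R = UVᵀ:
  R  [+0.97217 +0.23162 +0.03519]
  R  [-0.21485 +0.82157 +0.52807]
  R  [+0.09339 -0.52093 +0.84847]
t = (+0.11387, -0.11841, +1.44142) m
tr R = 2.642217; θ = arccos((tr R − 1)/2) = 0.607446 rad = 34.804°
axis k = ((R−Rᵀ)₃₂, (R−Rᵀ)₁₃, (R−Rᵀ)₂₁) / (2 sinθ) = (-0.918930, -0.050984, -0.391112)
rvec = θ·k = (-0.558200, -0.030970, -0.237579)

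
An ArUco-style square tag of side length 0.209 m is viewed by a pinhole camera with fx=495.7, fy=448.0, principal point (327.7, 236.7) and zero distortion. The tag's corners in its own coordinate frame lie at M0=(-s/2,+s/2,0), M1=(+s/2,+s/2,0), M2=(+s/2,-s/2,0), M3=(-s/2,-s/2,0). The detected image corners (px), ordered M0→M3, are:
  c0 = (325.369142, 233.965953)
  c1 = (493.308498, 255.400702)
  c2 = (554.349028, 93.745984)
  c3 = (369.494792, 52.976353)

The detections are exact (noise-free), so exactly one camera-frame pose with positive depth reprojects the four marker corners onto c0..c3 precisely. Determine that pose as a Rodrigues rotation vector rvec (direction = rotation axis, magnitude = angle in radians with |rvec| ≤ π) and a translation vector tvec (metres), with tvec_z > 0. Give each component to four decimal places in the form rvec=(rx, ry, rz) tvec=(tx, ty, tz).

rvec=(0.3452, -0.2097, 0.1760) tvec=(0.1196, -0.0860, 0.5375)

Intrinsics K: fx=495.7, fy=448.0, cx=327.7, cy=236.7
Marker side s = 0.209 m; corners in marker frame (Z=0):
  M0 = (-0.1045, +0.1045, 0)
  M1 = (+0.1045, +0.1045, 0)
  M2 = (+0.1045, -0.1045, 0)
  M3 = (-0.1045, -0.1045, 0)
Detected image corners:
  c0 = (325.369142, 233.965953) px
  c1 = (493.308498, 255.400702) px
  c2 = (554.349028, 93.745984) px
  c3 = (369.494792, 52.976353) px
Planar DLT: solve 8×8 A·h = b for H (H[2,2]=1):
  H  [+1030.25258 +2.70641 +438.00808]
  H  [+214.86802 +911.12741 +164.98946]
  H  [+0.43325 +0.58796 +1.00000]
B = K⁻¹H; ‖b₁‖=1.860565, ‖b₂‖=1.860565; λ = 2/(‖b₁‖+‖b₂‖) = 0.537471, sign → tz>0 ⇒ λ=+0.537471
r₁ = λ·B[:,0] = (+0.96313,+0.13475,+0.23286); r₂ = λ·B[:,1] = (-0.20598,+0.92613,+0.31601)
r₃ = r₁×r₂ = (-0.17307,-0.35232,+0.91974); SVD([r₁ r₂ r₃]) → R = UVᵀ:
  R  [+0.96313 -0.20598 -0.17307]
  R  [+0.13475 +0.92613 -0.35232]
  R  [+0.23286 +0.31601 +0.91974]
t = (+0.11960, -0.08603, +0.53747) m
tr R = 2.808994; θ = arccos((tr R − 1)/2) = 0.440598 rad = 25.244°
axis k = ((R−Rᵀ)₃₂, (R−Rᵀ)₁₃, (R−Rᵀ)₂₁) / (2 sinθ) = (+0.783544, -0.475908, +0.399462)
rvec = θ·k = (+0.345228, -0.209684, +0.176002)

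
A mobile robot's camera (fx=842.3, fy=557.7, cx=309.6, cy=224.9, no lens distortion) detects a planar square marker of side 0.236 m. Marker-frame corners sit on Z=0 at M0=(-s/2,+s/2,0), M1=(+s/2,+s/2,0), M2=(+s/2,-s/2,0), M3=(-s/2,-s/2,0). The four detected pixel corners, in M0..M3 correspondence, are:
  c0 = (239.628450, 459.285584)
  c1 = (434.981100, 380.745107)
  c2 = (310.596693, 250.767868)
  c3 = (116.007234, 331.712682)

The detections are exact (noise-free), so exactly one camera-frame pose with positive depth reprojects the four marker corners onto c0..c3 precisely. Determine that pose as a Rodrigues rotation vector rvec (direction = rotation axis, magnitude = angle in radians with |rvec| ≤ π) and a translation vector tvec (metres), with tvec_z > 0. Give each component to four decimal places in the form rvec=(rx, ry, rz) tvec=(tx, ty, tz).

Intrinsics K: fx=842.3, fy=557.7, cx=309.6, cy=224.9
Marker side s = 0.236 m; corners in marker frame (Z=0):
  M0 = (-0.1180, +0.1180, 0)
  M1 = (+0.1180, +0.1180, 0)
  M2 = (+0.1180, -0.1180, 0)
  M3 = (-0.1180, -0.1180, 0)
Detected image corners:
  c0 = (239.628450, 459.285584) px
  c1 = (434.981100, 380.745107) px
  c2 = (310.596693, 250.767868) px
  c3 = (116.007234, 331.712682) px
Planar DLT: solve 8×8 A·h = b for H (H[2,2]=1):
  H  [+808.49842 +532.08565 +274.74273]
  H  [-360.68382 +554.22460 +356.11338]
  H  [-0.06413 +0.02420 +1.00000]
B = K⁻¹H; ‖b₁‖=1.164798, ‖b₂‖=1.164798; λ = 2/(‖b₁‖+‖b₂‖) = 0.858518, sign → tz>0 ⇒ λ=+0.858518
r₁ = λ·B[:,0] = (+0.84430,-0.53303,-0.05506); r₂ = λ·B[:,1] = (+0.53469,+0.84479,+0.02078)
r₃ = r₁×r₂ = (+0.03544,-0.04698,+0.99827); SVD([r₁ r₂ r₃]) → R = UVᵀ:
  R  [+0.84430 +0.53469 +0.03544]
  R  [-0.53303 +0.84479 -0.04698]
  R  [-0.05506 +0.02078 +0.99827]
t = (-0.03553, +0.20199, +0.85852) m
tr R = 2.687359; θ = arccos((tr R − 1)/2) = 0.566695 rad = 32.469°
axis k = ((R−Rᵀ)₃₂, (R−Rᵀ)₁₃, (R−Rᵀ)₂₁) / (2 sinθ) = (+0.063104, +0.084280, -0.994442)
rvec = θ·k = (+0.035761, +0.047761, -0.563545)

rvec=(0.0358, 0.0478, -0.5635) tvec=(-0.0355, 0.2020, 0.8585)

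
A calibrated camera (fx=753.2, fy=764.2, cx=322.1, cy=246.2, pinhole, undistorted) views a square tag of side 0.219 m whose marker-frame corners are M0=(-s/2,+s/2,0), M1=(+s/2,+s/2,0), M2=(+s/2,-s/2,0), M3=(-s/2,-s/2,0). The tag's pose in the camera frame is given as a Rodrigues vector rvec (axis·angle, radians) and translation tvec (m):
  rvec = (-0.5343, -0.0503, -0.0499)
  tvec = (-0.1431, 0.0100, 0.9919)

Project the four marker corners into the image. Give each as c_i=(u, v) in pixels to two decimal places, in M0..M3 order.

Intrinsics K: fx=753.2, fy=764.2, cx=322.1, cy=246.2
Marker side s = 0.219 m; corners in marker frame (Z=0):
  M0 = (-0.1095, +0.1095, 0)
  M1 = (+0.1095, +0.1095, 0)
  M2 = (+0.1095, -0.1095, 0)
  M3 = (-0.1095, -0.1095, 0)
rvec = (-0.5343, -0.0503, -0.0499), |rvec| = θ = 0.53898 rad = 30.881°
Rodrigues: sinθ=0.51326, 1−cosθ=0.14177; R = I + sinθ·[k]× + (1−cosθ)·[k]×²:
    [+0.99755 +0.06063 -0.03489]
    [-0.03440 +0.85947 +0.51003]
    [+0.06091 -0.50758 +0.85945]
t = (-0.1431, 0.0100, 0.9919) m
M0: Pc = R·M0+t = (-0.24569, +0.10788, +0.92965); u = 753.2·(-0.24569)/0.92965 + 322.1 = 123.0408, v = 764.2·(+0.10788)/0.92965 + 246.2 = 334.8797
M1: Pc = R·M1+t = (-0.02723, +0.10034, +0.94299); u = 753.2·(-0.02723)/0.94299 + 322.1 = 300.3514, v = 764.2·(+0.10034)/0.94299 + 246.2 = 327.5194
M2: Pc = R·M2+t = (-0.04051, -0.08788, +1.05415); u = 753.2·(-0.04051)/1.05415 + 322.1 = 293.1568, v = 764.2·(-0.08788)/1.05415 + 246.2 = 182.4926
M3: Pc = R·M3+t = (-0.25897, -0.08034, +1.04081); u = 753.2·(-0.25897)/1.04081 + 322.1 = 134.6911, v = 764.2·(-0.08034)/1.04081 + 246.2 = 187.2081

c0=(123.04, 334.88) c1=(300.35, 327.52) c2=(293.16, 182.49) c3=(134.69, 187.21)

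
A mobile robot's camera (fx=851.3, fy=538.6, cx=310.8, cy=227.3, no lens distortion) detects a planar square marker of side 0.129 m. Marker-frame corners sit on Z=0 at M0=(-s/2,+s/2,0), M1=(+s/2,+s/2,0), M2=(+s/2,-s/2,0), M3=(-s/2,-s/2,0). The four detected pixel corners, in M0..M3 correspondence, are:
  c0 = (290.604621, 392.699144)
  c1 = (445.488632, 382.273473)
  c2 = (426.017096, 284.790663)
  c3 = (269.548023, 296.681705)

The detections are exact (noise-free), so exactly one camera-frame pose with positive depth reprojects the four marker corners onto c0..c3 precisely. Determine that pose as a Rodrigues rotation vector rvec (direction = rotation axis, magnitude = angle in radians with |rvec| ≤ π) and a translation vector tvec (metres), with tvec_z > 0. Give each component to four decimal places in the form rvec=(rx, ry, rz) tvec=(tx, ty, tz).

Intrinsics K: fx=851.3, fy=538.6, cx=310.8, cy=227.3
Marker side s = 0.129 m; corners in marker frame (Z=0):
  M0 = (-0.0645, +0.0645, 0)
  M1 = (+0.0645, +0.0645, 0)
  M2 = (+0.0645, -0.0645, 0)
  M3 = (-0.0645, -0.0645, 0)
Detected image corners:
  c0 = (290.604621, 392.699144) px
  c1 = (445.488632, 382.273473) px
  c2 = (426.017096, 284.790663) px
  c3 = (269.548023, 296.681705) px
Planar DLT: solve 8×8 A·h = b for H (H[2,2]=1):
  H  [+1168.56667 +190.34900 +357.43953]
  H  [-122.64991 +781.43751 +339.43925]
  H  [-0.10671 +0.09282 +1.00000]
B = K⁻¹H; ‖b₁‖=1.427408, ‖b₂‖=1.427408; λ = 2/(‖b₁‖+‖b₂‖) = 0.700571, sign → tz>0 ⇒ λ=+0.700571
r₁ = λ·B[:,0] = (+0.98895,-0.12799,-0.07475); r₂ = λ·B[:,1] = (+0.13291,+0.98899,+0.06503)
r₃ = r₁×r₂ = (+0.06561,-0.07424,+0.99508); SVD([r₁ r₂ r₃]) → R = UVᵀ:
  R  [+0.98895 +0.13291 +0.06561]
  R  [-0.12799 +0.98899 -0.07424]
  R  [-0.07475 +0.06503 +0.99508]
t = (+0.03838, +0.14586, +0.70057) m
tr R = 2.973028; θ = arccos((tr R − 1)/2) = 0.164418 rad = 9.420°
axis k = ((R−Rᵀ)₃₂, (R−Rᵀ)₁₃, (R−Rᵀ)₂₁) / (2 sinθ) = (+0.425433, +0.428781, -0.796965)
rvec = θ·k = (+0.069949, +0.070499, -0.131036)

rvec=(0.0699, 0.0705, -0.1310) tvec=(0.0384, 0.1459, 0.7006)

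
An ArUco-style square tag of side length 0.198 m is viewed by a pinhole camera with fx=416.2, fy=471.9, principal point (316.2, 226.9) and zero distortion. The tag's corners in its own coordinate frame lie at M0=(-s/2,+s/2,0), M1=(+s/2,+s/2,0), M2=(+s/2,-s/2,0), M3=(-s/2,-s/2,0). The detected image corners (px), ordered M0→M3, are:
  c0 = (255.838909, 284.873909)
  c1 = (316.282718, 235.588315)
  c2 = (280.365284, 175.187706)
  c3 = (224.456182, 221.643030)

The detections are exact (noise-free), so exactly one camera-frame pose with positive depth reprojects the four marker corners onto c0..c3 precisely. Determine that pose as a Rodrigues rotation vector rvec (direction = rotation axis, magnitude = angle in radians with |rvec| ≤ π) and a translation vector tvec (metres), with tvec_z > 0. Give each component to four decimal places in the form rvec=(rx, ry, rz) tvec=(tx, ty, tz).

Intrinsics K: fx=416.2, fy=471.9, cx=316.2, cy=226.9
Marker side s = 0.198 m; corners in marker frame (Z=0):
  M0 = (-0.0990, +0.0990, 0)
  M1 = (+0.0990, +0.0990, 0)
  M2 = (+0.0990, -0.0990, 0)
  M3 = (-0.0990, -0.0990, 0)
Detected image corners:
  c0 = (255.838909, 284.873909) px
  c1 = (316.282718, 235.588315) px
  c2 = (280.365284, 175.187706) px
  c3 = (224.456182, 221.643030) px
Planar DLT: solve 8×8 A·h = b for H (H[2,2]=1):
  H  [+279.71764 +71.81955 +268.48260]
  H  [-253.17270 +228.70266 +228.32913]
  H  [-0.05085 -0.36426 +1.00000]
B = K⁻¹H; ‖b₁‖=0.877428, ‖b₂‖=0.877428; λ = 2/(‖b₁‖+‖b₂‖) = 1.139694, sign → tz>0 ⇒ λ=+1.139694
r₁ = λ·B[:,0] = (+0.80999,-0.58358,-0.05795); r₂ = λ·B[:,1] = (+0.51207,+0.75196,-0.41515)
r₃ = r₁×r₂ = (+0.28585,+0.30659,+0.90791); SVD([r₁ r₂ r₃]) → R = UVᵀ:
  R  [+0.80999 +0.51207 +0.28585]
  R  [-0.58358 +0.75196 +0.30659]
  R  [-0.05795 -0.41515 +0.90791]
t = (-0.13067, +0.00345, +1.13969) m
tr R = 2.469849; θ = arccos((tr R − 1)/2) = 0.745241 rad = 42.699°
axis k = ((R−Rᵀ)₃₂, (R−Rᵀ)₁₃, (R−Rᵀ)₂₁) / (2 sinθ) = (-0.532139, +0.253483, -0.807821)
rvec = θ·k = (-0.396572, +0.188906, -0.602021)

rvec=(-0.3966, 0.1889, -0.6020) tvec=(-0.1307, 0.0035, 1.1397)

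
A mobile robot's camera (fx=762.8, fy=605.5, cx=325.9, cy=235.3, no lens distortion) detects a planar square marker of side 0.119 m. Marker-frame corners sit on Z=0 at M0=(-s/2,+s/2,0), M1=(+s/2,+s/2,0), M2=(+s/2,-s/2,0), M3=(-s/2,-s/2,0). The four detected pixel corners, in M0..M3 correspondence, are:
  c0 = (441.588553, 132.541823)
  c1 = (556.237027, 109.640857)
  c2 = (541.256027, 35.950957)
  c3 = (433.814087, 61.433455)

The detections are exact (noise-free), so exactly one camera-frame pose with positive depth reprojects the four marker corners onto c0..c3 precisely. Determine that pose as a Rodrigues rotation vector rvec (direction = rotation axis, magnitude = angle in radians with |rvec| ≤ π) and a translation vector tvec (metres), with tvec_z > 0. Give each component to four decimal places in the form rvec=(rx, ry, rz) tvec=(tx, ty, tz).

rvec=(-0.4064, 0.4224, -0.1014) tvec=(0.1761, -0.2025, 0.8111)

Intrinsics K: fx=762.8, fy=605.5, cx=325.9, cy=235.3
Marker side s = 0.119 m; corners in marker frame (Z=0):
  M0 = (-0.0595, +0.0595, 0)
  M1 = (+0.0595, +0.0595, 0)
  M2 = (+0.0595, -0.0595, 0)
  M3 = (-0.0595, -0.0595, 0)
Detected image corners:
  c0 = (441.588553, 132.541823) px
  c1 = (556.237027, 109.640857) px
  c2 = (541.256027, 35.950957) px
  c3 = (433.814087, 61.433455) px
Planar DLT: solve 8×8 A·h = b for H (H[2,2]=1):
  H  [+702.45647 -150.66517 +491.51629]
  H  [-243.16530 +565.85174 +84.15529]
  H  [-0.46591 -0.49762 +1.00000]
B = K⁻¹H; ‖b₁‖=1.232883, ‖b₂‖=1.232883; λ = 2/(‖b₁‖+‖b₂‖) = 0.811107, sign → tz>0 ⇒ λ=+0.811107
r₁ = λ·B[:,0] = (+0.90840,-0.17888,-0.37791); r₂ = λ·B[:,1] = (+0.01224,+0.91484,-0.40362)
r₃ = r₁×r₂ = (+0.41792,+0.36202,+0.83323); SVD([r₁ r₂ r₃]) → R = UVᵀ:
  R  [+0.90840 +0.01224 +0.41792]
  R  [-0.17888 +0.91484 +0.36202]
  R  [-0.37791 -0.40362 +0.83323]
t = (+0.17610, -0.20247, +0.81111) m
tr R = 2.656476; θ = arccos((tr R − 1)/2) = 0.594840 rad = 34.082°
axis k = ((R−Rᵀ)₃₂, (R−Rᵀ)₁₃, (R−Rᵀ)₂₁) / (2 sinθ) = (-0.683153, +0.710086, -0.170526)
rvec = θ·k = (-0.406367, +0.422388, -0.101435)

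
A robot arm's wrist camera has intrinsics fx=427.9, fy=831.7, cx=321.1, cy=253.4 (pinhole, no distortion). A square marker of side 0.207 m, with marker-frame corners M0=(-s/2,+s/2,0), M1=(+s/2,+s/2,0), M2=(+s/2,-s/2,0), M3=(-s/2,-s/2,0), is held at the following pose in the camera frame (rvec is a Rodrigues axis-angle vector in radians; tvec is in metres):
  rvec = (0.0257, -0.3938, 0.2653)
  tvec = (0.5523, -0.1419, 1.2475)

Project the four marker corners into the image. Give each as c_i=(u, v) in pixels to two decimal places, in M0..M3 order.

c0=(474.94, 206.52) c1=(526.80, 242.98) c2=(543.80, 114.20) c3=(493.30, 69.49)

Intrinsics K: fx=427.9, fy=831.7, cx=321.1, cy=253.4
Marker side s = 0.207 m; corners in marker frame (Z=0):
  M0 = (-0.1035, +0.1035, 0)
  M1 = (+0.1035, +0.1035, 0)
  M2 = (+0.1035, -0.1035, 0)
  M3 = (-0.1035, -0.1035, 0)
rvec = (0.0257, -0.3938, 0.2653), |rvec| = θ = 0.47552 rad = 27.246°
Rodrigues: sinθ=0.45780, 1−cosθ=0.11095; R = I + sinθ·[k]× + (1−cosθ)·[k]×²:
    [+0.88938 -0.26038 -0.37578]
    [+0.25045 +0.96514 -0.07600]
    [+0.38247 -0.02652 +0.92359]
t = (0.5523, -0.1419, 1.2475) m
M0: Pc = R·M0+t = (+0.43330, -0.06793, +1.20517); u = 427.9·(+0.43330)/1.20517 + 321.1 = 474.9449, v = 831.7·(-0.06793)/1.20517 + 253.4 = 206.5214
M1: Pc = R·M1+t = (+0.61740, -0.01609, +1.28434); u = 427.9·(+0.61740)/1.28434 + 321.1 = 526.7977, v = 831.7·(-0.01609)/1.28434 + 253.4 = 242.9829
M2: Pc = R·M2+t = (+0.67130, -0.21587, +1.28983); u = 427.9·(+0.67130)/1.28983 + 321.1 = 543.8031, v = 831.7·(-0.21587)/1.28983 + 253.4 = 114.2036
M3: Pc = R·M3+t = (+0.48720, -0.26771, +1.21066); u = 427.9·(+0.48720)/1.21066 + 321.1 = 493.2974, v = 831.7·(-0.26771)/1.21066 + 253.4 = 69.4858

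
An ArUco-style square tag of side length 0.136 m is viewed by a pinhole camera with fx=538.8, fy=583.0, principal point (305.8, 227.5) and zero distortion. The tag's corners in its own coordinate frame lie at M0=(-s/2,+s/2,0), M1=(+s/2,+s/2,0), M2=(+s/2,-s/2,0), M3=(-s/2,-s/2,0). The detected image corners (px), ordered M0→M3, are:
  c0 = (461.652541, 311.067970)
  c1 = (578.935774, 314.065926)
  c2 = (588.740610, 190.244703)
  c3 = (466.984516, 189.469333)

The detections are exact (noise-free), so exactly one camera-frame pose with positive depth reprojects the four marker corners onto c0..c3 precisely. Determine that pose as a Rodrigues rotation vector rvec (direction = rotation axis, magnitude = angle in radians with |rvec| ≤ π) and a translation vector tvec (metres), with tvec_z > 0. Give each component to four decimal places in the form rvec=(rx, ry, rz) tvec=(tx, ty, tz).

rvec=(0.1694, 0.0877, 0.0043) tvec=(0.2555, 0.0269, 0.6325)

Intrinsics K: fx=538.8, fy=583.0, cx=305.8, cy=227.5
Marker side s = 0.136 m; corners in marker frame (Z=0):
  M0 = (-0.0680, +0.0680, 0)
  M1 = (+0.0680, +0.0680, 0)
  M2 = (+0.0680, -0.0680, 0)
  M3 = (-0.0680, -0.0680, 0)
Detected image corners:
  c0 = (461.652541, 311.067970) px
  c1 = (578.935774, 314.065926) px
  c2 = (588.740610, 190.244703) px
  c3 = (466.984516, 189.469333) px
Planar DLT: solve 8×8 A·h = b for H (H[2,2]=1):
  H  [+806.57894 +84.16036 +523.45194]
  H  [-20.46514 +969.14583 +252.31497]
  H  [-0.13728 +0.26648 +1.00000]
B = K⁻¹H; ‖b₁‖=1.580984, ‖b₂‖=1.580984; λ = 2/(‖b₁‖+‖b₂‖) = 0.632518, sign → tz>0 ⇒ λ=+0.632518
r₁ = λ·B[:,0] = (+0.99615,+0.01168,-0.08683); r₂ = λ·B[:,1] = (+0.00313,+0.98569,+0.16855)
r₃ = r₁×r₂ = (+0.08756,-0.16818,+0.98186); SVD([r₁ r₂ r₃]) → R = UVᵀ:
  R  [+0.99615 +0.00313 +0.08756]
  R  [+0.01168 +0.98569 -0.16818]
  R  [-0.08683 +0.16855 +0.98186]
t = (+0.25551, +0.02692, +0.63252) m
tr R = 2.963703; θ = arccos((tr R − 1)/2) = 0.190808 rad = 10.932°
axis k = ((R−Rᵀ)₃₂, (R−Rᵀ)₁₃, (R−Rᵀ)₂₁) / (2 sinθ) = (+0.887761, +0.459754, +0.022528)
rvec = θ·k = (+0.169392, +0.087725, +0.004298)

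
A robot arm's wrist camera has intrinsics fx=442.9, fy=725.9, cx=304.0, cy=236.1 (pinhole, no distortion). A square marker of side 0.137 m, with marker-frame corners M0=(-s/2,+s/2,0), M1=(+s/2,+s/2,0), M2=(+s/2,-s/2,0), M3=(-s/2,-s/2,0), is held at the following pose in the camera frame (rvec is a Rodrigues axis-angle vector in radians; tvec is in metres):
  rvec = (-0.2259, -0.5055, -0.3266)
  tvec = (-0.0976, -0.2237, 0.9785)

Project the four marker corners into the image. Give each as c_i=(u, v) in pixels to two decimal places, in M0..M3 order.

c0=(242.66, 124.80) c1=(296.75, 107.80) c2=(275.52, 20.17) c3=(220.90, 30.46)

Intrinsics K: fx=442.9, fy=725.9, cx=304.0, cy=236.1
Marker side s = 0.137 m; corners in marker frame (Z=0):
  M0 = (-0.0685, +0.0685, 0)
  M1 = (+0.0685, +0.0685, 0)
  M2 = (+0.0685, -0.0685, 0)
  M3 = (-0.0685, -0.0685, 0)
rvec = (-0.2259, -0.5055, -0.3266), |rvec| = θ = 0.64283 rad = 36.831°
Rodrigues: sinθ=0.59946, 1−cosθ=0.19960; R = I + sinθ·[k]× + (1−cosθ)·[k]×²:
    [+0.82505 +0.35972 -0.43576]
    [-0.24941 +0.92383 +0.29040]
    [+0.50703 -0.13092 +0.85193]
t = (-0.0976, -0.2237, 0.9785) m
M0: Pc = R·M0+t = (-0.12947, -0.14333, +0.93480); u = 442.9·(-0.12947)/0.93480 + 304.0 = 242.6559, v = 725.9·(-0.14333)/0.93480 + 236.1 = 124.7976
M1: Pc = R·M1+t = (-0.01644, -0.17750, +1.00426); u = 442.9·(-0.01644)/1.00426 + 304.0 = 296.7484, v = 725.9·(-0.17750)/1.00426 + 236.1 = 107.7982
M2: Pc = R·M2+t = (-0.06573, -0.30407, +1.02220); u = 442.9·(-0.06573)/1.02220 + 304.0 = 275.5226, v = 725.9·(-0.30407)/1.02220 + 236.1 = 20.1714
M3: Pc = R·M3+t = (-0.17876, -0.26990, +0.95274); u = 442.9·(-0.17876)/0.95274 + 304.0 = 220.9009, v = 725.9·(-0.26990)/0.95274 + 236.1 = 30.4620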